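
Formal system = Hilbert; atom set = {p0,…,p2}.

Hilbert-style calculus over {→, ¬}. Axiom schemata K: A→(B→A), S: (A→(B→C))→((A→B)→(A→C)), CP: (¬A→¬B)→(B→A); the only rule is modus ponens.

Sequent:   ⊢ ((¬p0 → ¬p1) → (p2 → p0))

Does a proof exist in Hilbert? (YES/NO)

Enumerate valuations to refute Γ ⊢ Δ:
  v=000: Γ:[] Δ:[((¬p0 → ¬p1) → (p2 → p0))=T] refutes=False
  v=001: Γ:[] Δ:[((¬p0 → ¬p1) → (p2 → p0))=F] refutes=True  ← countermodel

Result: NO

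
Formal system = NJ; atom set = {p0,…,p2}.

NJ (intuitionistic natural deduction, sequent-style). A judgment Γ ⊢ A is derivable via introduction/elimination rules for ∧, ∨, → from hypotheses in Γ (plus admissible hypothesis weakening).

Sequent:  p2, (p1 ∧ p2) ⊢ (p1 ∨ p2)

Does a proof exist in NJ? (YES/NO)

Derivation (root first):
[Wk] p2, (p1 ∧ p2) ⊢ (p1 ∨ p2)
  [∨I₂] p2 ⊢ (p1 ∨ p2)
    [Ax] p2 ⊢ p2

Result: YES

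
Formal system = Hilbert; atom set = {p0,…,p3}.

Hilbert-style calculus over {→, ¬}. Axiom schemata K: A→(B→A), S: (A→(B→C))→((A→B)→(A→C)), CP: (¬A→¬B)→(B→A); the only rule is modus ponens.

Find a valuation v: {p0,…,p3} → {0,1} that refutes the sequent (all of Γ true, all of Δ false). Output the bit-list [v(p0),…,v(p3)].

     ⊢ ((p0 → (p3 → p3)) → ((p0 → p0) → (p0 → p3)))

Truth-table refutation:
  v=0000: Γ:[] Δ:[((p0 → (p3 → p3)) → ((p0 → p0) → (p0 → p3)))=T] refutes=False
  v=0001: Γ:[] Δ:[((p0 → (p3 → p3)) → ((p0 → p0) → (p0 → p3)))=T] refutes=False
  v=0010: Γ:[] Δ:[((p0 → (p3 → p3)) → ((p0 → p0) → (p0 → p3)))=T] refutes=False
  v=0011: Γ:[] Δ:[((p0 → (p3 → p3)) → ((p0 → p0) → (p0 → p3)))=T] refutes=False
  v=0100: Γ:[] Δ:[((p0 → (p3 → p3)) → ((p0 → p0) → (p0 → p3)))=T] refutes=False
  v=0101: Γ:[] Δ:[((p0 → (p3 → p3)) → ((p0 → p0) → (p0 → p3)))=T] refutes=False
  v=0110: Γ:[] Δ:[((p0 → (p3 → p3)) → ((p0 → p0) → (p0 → p3)))=T] refutes=False
  v=0111: Γ:[] Δ:[((p0 → (p3 → p3)) → ((p0 → p0) → (p0 → p3)))=T] refutes=False
  v=1000: Γ:[] Δ:[((p0 → (p3 → p3)) → ((p0 → p0) → (p0 → p3)))=F] refutes=True  ← countermodel

Result: [1, 0, 0, 0]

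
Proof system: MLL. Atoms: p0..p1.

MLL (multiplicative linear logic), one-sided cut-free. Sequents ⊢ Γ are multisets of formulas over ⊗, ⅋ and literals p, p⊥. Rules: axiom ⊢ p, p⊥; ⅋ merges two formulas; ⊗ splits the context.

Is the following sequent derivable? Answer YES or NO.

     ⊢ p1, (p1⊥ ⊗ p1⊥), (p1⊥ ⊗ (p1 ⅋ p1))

Derivation (root first):
[⊗]  ⊢ p1, (p1⊥ ⊗ p1⊥), (p1⊥ ⊗ (p1 ⅋ p1))
  [Ax]  ⊢ p1, p1⊥
  [⅋]  ⊢ (p1⊥ ⊗ p1⊥), (p1 ⅋ p1)
    [⊗]  ⊢ p1, p1, (p1⊥ ⊗ p1⊥)
      [Ax]  ⊢ p1, p1⊥
      [Ax]  ⊢ p1, p1⊥

Result: YES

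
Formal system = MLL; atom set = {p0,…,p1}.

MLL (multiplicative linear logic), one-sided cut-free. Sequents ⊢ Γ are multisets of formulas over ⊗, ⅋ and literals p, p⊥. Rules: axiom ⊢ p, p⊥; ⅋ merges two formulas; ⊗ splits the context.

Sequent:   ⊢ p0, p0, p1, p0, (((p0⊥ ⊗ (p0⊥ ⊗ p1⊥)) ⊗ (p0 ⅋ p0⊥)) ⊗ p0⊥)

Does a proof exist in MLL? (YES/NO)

Derivation trace:
[⊗]  ⊢ p0, p0, p1, p0, (((p0⊥ ⊗ (p0⊥ ⊗ p1⊥)) ⊗ (p0 ⅋ p0⊥)) ⊗ p0⊥)
  [⊗]  ⊢ p0, p0, p1, ((p0⊥ ⊗ (p0⊥ ⊗ p1⊥)) ⊗ (p0 ⅋ p0⊥))
    [⊗]  ⊢ p0, p0, p1, (p0⊥ ⊗ (p0⊥ ⊗ p1⊥))
      [Ax]  ⊢ p0, p0⊥
      [⊗]  ⊢ p0, p1, (p0⊥ ⊗ p1⊥)
        [Ax]  ⊢ p0, p0⊥
        [Ax]  ⊢ p1, p1⊥
    [⅋]  ⊢ (p0 ⅋ p0⊥)
      [Ax]  ⊢ p0, p0⊥
  [Ax]  ⊢ p0, p0⊥

Result: YES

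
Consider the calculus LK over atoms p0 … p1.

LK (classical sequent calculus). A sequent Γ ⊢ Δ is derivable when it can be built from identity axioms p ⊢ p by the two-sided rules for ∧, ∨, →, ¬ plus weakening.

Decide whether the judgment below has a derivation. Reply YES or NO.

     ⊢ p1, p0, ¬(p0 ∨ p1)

Derivation trace:
[¬R]  ⊢ p1, p0, ¬(p0 ∨ p1)
  [∨L] (p0 ∨ p1) ⊢ p1, p0
    [Ax] p0 ⊢ p0
    [Ax] p1 ⊢ p1

Result: YES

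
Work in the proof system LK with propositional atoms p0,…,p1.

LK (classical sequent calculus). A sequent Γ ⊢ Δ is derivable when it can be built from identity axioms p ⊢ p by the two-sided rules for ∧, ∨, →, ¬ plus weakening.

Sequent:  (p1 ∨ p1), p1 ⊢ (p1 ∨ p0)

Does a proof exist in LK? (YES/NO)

Derivation (root first):
[WL] (p1 ∨ p1), p1 ⊢ (p1 ∨ p0)
  [∨R] (p1 ∨ p1) ⊢ (p1 ∨ p0)
    [WR] (p1 ∨ p1) ⊢ p1, p0
      [∨L] (p1 ∨ p1) ⊢ p1
        [Ax] p1 ⊢ p1
        [Ax] p1 ⊢ p1

Result: YES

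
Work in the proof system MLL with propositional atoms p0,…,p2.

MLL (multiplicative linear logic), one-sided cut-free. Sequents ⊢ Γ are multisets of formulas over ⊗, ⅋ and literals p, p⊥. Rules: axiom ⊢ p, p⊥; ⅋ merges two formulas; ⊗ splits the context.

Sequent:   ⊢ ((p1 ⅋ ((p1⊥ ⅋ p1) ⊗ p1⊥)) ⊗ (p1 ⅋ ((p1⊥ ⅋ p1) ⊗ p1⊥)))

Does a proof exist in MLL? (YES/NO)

Derivation (root first):
[⊗]  ⊢ ((p1 ⅋ ((p1⊥ ⅋ p1) ⊗ p1⊥)) ⊗ (p1 ⅋ ((p1⊥ ⅋ p1) ⊗ p1⊥)))
  [⅋]  ⊢ (p1 ⅋ ((p1⊥ ⅋ p1) ⊗ p1⊥))
    [⊗]  ⊢ p1, ((p1⊥ ⅋ p1) ⊗ p1⊥)
      [⅋]  ⊢ (p1⊥ ⅋ p1)
        [Ax]  ⊢ p1, p1⊥
      [Ax]  ⊢ p1, p1⊥
  [⅋]  ⊢ (p1 ⅋ ((p1⊥ ⅋ p1) ⊗ p1⊥))
    [⊗]  ⊢ p1, ((p1⊥ ⅋ p1) ⊗ p1⊥)
      [⅋]  ⊢ (p1⊥ ⅋ p1)
        [Ax]  ⊢ p1, p1⊥
      [Ax]  ⊢ p1, p1⊥

Result: YES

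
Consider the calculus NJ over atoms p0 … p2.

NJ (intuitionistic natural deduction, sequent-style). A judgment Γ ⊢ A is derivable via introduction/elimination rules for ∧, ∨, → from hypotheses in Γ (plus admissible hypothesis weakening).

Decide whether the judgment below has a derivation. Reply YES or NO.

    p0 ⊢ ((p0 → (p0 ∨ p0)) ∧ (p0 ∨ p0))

Derivation trace:
[∧I] p0 ⊢ ((p0 → (p0 ∨ p0)) ∧ (p0 ∨ p0))
  [→I]  ⊢ (p0 → (p0 ∨ p0))
    [∨I₁] p0 ⊢ (p0 ∨ p0)
      [Ax] p0 ⊢ p0
  [∨I₂] p0 ⊢ (p0 ∨ p0)
    [Ax] p0 ⊢ p0

Result: YES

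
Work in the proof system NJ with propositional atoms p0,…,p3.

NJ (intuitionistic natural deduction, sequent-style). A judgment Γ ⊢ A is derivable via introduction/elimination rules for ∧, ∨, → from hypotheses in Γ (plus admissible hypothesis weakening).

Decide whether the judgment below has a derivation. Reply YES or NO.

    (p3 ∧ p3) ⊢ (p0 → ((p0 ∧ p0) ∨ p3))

Proof tree:
[→I] (p3 ∧ p3) ⊢ (p0 → ((p0 ∧ p0) ∨ p3))
  [Wk] p0, (p3 ∧ p3) ⊢ ((p0 ∧ p0) ∨ p3)
    [∨I₁] p0 ⊢ ((p0 ∧ p0) ∨ p3)
      [∧I] p0 ⊢ (p0 ∧ p0)
        [Ax] p0 ⊢ p0
        [Ax] p0 ⊢ p0

Result: YES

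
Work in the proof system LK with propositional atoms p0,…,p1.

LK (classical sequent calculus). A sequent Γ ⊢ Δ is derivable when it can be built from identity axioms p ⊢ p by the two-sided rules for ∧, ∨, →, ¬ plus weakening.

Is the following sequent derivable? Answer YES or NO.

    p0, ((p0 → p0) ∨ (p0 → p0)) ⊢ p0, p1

Derivation trace:
[WR] p0, ((p0 → p0) ∨ (p0 → p0)) ⊢ p0, p1
  [∨L] p0, ((p0 → p0) ∨ (p0 → p0)) ⊢ p0
    [→L] p0, (p0 → p0) ⊢ p0
      [Ax] p0 ⊢ p0
      [Ax] p0 ⊢ p0
    [→L] p0, (p0 → p0) ⊢ p0
      [Ax] p0 ⊢ p0
      [Ax] p0 ⊢ p0

Result: YES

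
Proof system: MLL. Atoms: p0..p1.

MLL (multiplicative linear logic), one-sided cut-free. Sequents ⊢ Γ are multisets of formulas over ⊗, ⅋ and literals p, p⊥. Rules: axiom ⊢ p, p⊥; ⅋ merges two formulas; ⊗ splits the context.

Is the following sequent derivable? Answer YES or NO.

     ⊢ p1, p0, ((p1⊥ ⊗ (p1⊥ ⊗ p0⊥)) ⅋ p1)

Derivation (root first):
[⅋]  ⊢ p1, p0, ((p1⊥ ⊗ (p1⊥ ⊗ p0⊥)) ⅋ p1)
  [⊗]  ⊢ p1, p1, p0, (p1⊥ ⊗ (p1⊥ ⊗ p0⊥))
    [Ax]  ⊢ p1, p1⊥
    [⊗]  ⊢ p1, p0, (p1⊥ ⊗ p0⊥)
      [Ax]  ⊢ p1, p1⊥
      [Ax]  ⊢ p0, p0⊥

Result: YES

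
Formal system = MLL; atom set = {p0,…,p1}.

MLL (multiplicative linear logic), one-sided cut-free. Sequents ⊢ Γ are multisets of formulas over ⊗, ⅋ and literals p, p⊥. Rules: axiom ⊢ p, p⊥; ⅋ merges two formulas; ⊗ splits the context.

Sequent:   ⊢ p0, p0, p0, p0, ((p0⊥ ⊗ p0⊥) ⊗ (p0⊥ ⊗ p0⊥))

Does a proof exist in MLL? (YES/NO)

Derivation (root first):
[⊗]  ⊢ p0, p0, p0, p0, ((p0⊥ ⊗ p0⊥) ⊗ (p0⊥ ⊗ p0⊥))
  [⊗]  ⊢ p0, p0, (p0⊥ ⊗ p0⊥)
    [Ax]  ⊢ p0, p0⊥
    [Ax]  ⊢ p0, p0⊥
  [⊗]  ⊢ p0, p0, (p0⊥ ⊗ p0⊥)
    [Ax]  ⊢ p0, p0⊥
    [Ax]  ⊢ p0, p0⊥

Result: YES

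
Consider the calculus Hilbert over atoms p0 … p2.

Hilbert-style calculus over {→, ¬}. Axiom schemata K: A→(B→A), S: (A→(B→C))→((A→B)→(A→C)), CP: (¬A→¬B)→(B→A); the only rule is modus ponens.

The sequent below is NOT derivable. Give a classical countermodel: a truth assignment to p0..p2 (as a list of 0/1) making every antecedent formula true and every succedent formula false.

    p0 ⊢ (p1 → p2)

Truth-table refutation:
  v=000: Γ:[p0=F] Δ:[(p1 → p2)=T] refutes=False
  v=001: Γ:[p0=F] Δ:[(p1 → p2)=T] refutes=False
  v=010: Γ:[p0=F] Δ:[(p1 → p2)=F] refutes=False
  v=011: Γ:[p0=F] Δ:[(p1 → p2)=T] refutes=False
  v=100: Γ:[p0=T] Δ:[(p1 → p2)=T] refutes=False
  v=101: Γ:[p0=T] Δ:[(p1 → p2)=T] refutes=False
  v=110: Γ:[p0=T] Δ:[(p1 → p2)=F] refutes=True  ← countermodel

Result: [1, 1, 0]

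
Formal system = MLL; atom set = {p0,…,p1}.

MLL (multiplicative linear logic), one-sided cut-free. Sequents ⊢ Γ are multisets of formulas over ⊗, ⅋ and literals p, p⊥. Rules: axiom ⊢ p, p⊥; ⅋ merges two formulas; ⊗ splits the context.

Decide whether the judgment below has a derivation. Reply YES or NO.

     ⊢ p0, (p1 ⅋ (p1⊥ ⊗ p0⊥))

Derivation trace:
[⅋]  ⊢ p0, (p1 ⅋ (p1⊥ ⊗ p0⊥))
  [⊗]  ⊢ p1, p0, (p1⊥ ⊗ p0⊥)
    [Ax]  ⊢ p1, p1⊥
    [Ax]  ⊢ p0, p0⊥

Result: YES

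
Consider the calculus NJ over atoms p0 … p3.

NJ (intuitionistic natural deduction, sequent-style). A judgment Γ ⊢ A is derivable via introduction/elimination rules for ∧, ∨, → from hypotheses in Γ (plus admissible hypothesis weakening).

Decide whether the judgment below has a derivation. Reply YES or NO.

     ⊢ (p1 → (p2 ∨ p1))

Derivation (root first):
[→I]  ⊢ (p1 → (p2 ∨ p1))
  [∨I₂] p1 ⊢ (p2 ∨ p1)
    [Ax] p1 ⊢ p1

Result: YES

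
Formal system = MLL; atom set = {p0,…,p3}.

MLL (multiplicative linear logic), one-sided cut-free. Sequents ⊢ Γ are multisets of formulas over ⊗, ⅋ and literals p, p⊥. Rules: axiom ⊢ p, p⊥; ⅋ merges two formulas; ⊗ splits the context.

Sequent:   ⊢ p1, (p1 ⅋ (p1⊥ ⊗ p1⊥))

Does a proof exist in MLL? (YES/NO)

Derivation (root first):
[⅋]  ⊢ p1, (p1 ⅋ (p1⊥ ⊗ p1⊥))
  [⊗]  ⊢ p1, p1, (p1⊥ ⊗ p1⊥)
    [Ax]  ⊢ p1, p1⊥
    [Ax]  ⊢ p1, p1⊥

Result: YES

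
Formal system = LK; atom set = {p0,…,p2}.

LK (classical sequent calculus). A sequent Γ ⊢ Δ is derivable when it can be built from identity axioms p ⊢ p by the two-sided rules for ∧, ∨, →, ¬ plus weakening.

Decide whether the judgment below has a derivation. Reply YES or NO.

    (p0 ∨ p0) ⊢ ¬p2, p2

Derivation (root first):
[∨L] (p0 ∨ p0) ⊢ ¬p2, p2
  [¬R] p0 ⊢ p2, ¬p2
    [WL] p2, p0 ⊢ p2
      [Ax] p2 ⊢ p2
  [¬R] p0 ⊢ p2, ¬p2
    [WL] p2, p0 ⊢ p2
      [Ax] p2 ⊢ p2

Result: YES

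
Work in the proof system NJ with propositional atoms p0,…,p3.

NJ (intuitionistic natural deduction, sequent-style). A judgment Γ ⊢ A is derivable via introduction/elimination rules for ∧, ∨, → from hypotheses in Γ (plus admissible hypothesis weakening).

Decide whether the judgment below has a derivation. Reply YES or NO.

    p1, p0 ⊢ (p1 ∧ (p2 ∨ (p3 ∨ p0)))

Proof tree:
[∧I] p1, p0 ⊢ (p1 ∧ (p2 ∨ (p3 ∨ p0)))
  [Ax] p1 ⊢ p1
  [∨I₂] p0 ⊢ (p2 ∨ (p3 ∨ p0))
    [∨I₂] p0 ⊢ (p3 ∨ p0)
      [Ax] p0 ⊢ p0

Result: YES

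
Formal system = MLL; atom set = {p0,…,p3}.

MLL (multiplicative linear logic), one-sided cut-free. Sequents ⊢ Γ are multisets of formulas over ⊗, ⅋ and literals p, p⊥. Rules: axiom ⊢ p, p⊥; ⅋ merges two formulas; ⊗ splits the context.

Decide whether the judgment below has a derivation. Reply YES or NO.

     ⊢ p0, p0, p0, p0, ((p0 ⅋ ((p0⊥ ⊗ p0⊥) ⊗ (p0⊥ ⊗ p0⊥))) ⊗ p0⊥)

Proof tree:
[⊗]  ⊢ p0, p0, p0, p0, ((p0 ⅋ ((p0⊥ ⊗ p0⊥) ⊗ (p0⊥ ⊗ p0⊥))) ⊗ p0⊥)
  [⅋]  ⊢ p0, p0, p0, (p0 ⅋ ((p0⊥ ⊗ p0⊥) ⊗ (p0⊥ ⊗ p0⊥)))
    [⊗]  ⊢ p0, p0, p0, p0, ((p0⊥ ⊗ p0⊥) ⊗ (p0⊥ ⊗ p0⊥))
      [⊗]  ⊢ p0, p0, (p0⊥ ⊗ p0⊥)
        [Ax]  ⊢ p0, p0⊥
        [Ax]  ⊢ p0, p0⊥
      [⊗]  ⊢ p0, p0, (p0⊥ ⊗ p0⊥)
        [Ax]  ⊢ p0, p0⊥
        [Ax]  ⊢ p0, p0⊥
  [Ax]  ⊢ p0, p0⊥

Result: YES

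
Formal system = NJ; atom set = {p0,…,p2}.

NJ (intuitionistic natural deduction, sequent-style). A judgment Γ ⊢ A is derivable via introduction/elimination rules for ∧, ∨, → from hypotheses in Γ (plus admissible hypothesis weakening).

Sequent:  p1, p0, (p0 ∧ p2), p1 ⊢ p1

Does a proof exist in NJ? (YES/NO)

Derivation (root first):
[Wk] p1, p0, (p0 ∧ p2), p1 ⊢ p1
  [Wk] p1, p0, (p0 ∧ p2) ⊢ p1
    [Wk] p1, p0 ⊢ p1
      [Ax] p1 ⊢ p1

Result: YES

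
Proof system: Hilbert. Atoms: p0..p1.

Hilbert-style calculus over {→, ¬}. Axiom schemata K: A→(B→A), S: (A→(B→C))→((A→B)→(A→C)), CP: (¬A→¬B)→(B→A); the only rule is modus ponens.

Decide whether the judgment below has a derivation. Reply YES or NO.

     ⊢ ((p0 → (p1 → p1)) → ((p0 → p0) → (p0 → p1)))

Search for a countermodel by truth-table:
  v=00: Γ:[] Δ:[((p0 → (p1 → p1)) → ((p0 → p0) → (p0 → p1)))=T] refutes=False
  v=01: Γ:[] Δ:[((p0 → (p1 → p1)) → ((p0 → p0) → (p0 → p1)))=T] refutes=False
  v=10: Γ:[] Δ:[((p0 → (p1 → p1)) → ((p0 → p0) → (p0 → p1)))=F] refutes=True  ← countermodel

Result: NO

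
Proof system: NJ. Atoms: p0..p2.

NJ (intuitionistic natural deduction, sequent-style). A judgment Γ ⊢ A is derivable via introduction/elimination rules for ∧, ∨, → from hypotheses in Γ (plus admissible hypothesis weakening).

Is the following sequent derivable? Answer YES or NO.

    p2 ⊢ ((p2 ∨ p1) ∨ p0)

Derivation (root first):
[∨I₁] p2 ⊢ ((p2 ∨ p1) ∨ p0)
  [∨I₁] p2 ⊢ (p2 ∨ p1)
    [Ax] p2 ⊢ p2

Result: YES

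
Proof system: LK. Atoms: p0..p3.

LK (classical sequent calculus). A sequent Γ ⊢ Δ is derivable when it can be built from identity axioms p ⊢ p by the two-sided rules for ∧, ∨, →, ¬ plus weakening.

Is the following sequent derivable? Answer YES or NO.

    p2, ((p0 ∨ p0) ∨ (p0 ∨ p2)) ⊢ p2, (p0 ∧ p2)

Derivation (root first):
[∧R] p2, ((p0 ∨ p0) ∨ (p0 ∨ p2)) ⊢ p2, (p0 ∧ p2)
  [∨L] ((p0 ∨ p0) ∨ (p0 ∨ p2)) ⊢ p2, p0
    [WR] (p0 ∨ p0) ⊢ p0, p0
      [∨L] (p0 ∨ p0) ⊢ p0
        [Ax] p0 ⊢ p0
        [Ax] p0 ⊢ p0
    [∨L] (p0 ∨ p2) ⊢ p2, p0
      [Ax] p0 ⊢ p0
      [Ax] p2 ⊢ p2
  [Ax] p2 ⊢ p2

Result: YES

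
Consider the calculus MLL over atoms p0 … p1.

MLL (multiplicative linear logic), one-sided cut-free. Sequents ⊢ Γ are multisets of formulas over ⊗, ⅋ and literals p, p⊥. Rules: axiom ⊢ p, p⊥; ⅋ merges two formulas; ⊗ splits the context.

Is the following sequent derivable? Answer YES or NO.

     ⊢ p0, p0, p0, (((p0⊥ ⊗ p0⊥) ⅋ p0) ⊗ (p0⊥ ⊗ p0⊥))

Derivation (root first):
[⊗]  ⊢ p0, p0, p0, (((p0⊥ ⊗ p0⊥) ⅋ p0) ⊗ (p0⊥ ⊗ p0⊥))
  [⅋]  ⊢ p0, ((p0⊥ ⊗ p0⊥) ⅋ p0)
    [⊗]  ⊢ p0, p0, (p0⊥ ⊗ p0⊥)
      [Ax]  ⊢ p0, p0⊥
      [Ax]  ⊢ p0, p0⊥
  [⊗]  ⊢ p0, p0, (p0⊥ ⊗ p0⊥)
    [Ax]  ⊢ p0, p0⊥
    [Ax]  ⊢ p0, p0⊥

Result: YES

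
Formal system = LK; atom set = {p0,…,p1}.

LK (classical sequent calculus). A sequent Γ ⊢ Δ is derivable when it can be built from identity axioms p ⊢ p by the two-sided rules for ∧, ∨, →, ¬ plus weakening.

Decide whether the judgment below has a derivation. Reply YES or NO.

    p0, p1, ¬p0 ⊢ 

Proof tree:
[¬L] p0, p1, ¬p0 ⊢ 
  [WL] p0, p1 ⊢ p0
    [Ax] p0 ⊢ p0

Result: YES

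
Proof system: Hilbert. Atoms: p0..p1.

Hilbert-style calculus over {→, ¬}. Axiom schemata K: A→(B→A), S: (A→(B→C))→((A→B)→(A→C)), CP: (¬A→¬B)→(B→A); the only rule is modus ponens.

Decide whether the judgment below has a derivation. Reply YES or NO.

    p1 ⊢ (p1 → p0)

Enumerate valuations to refute Γ ⊢ Δ:
  v=00: Γ:[p1=F] Δ:[(p1 → p0)=T] refutes=False
  v=01: Γ:[p1=T] Δ:[(p1 → p0)=F] refutes=True  ← countermodel

Result: NO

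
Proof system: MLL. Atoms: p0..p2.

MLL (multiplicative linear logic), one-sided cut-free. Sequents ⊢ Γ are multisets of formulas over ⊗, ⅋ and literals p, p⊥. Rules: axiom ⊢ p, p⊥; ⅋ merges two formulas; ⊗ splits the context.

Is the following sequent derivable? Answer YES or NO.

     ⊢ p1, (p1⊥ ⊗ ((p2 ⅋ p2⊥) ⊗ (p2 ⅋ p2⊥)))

Derivation trace:
[⊗]  ⊢ p1, (p1⊥ ⊗ ((p2 ⅋ p2⊥) ⊗ (p2 ⅋ p2⊥)))
  [Ax]  ⊢ p1, p1⊥
  [⊗]  ⊢ ((p2 ⅋ p2⊥) ⊗ (p2 ⅋ p2⊥))
    [⅋]  ⊢ (p2 ⅋ p2⊥)
      [Ax]  ⊢ p2, p2⊥
    [⅋]  ⊢ (p2 ⅋ p2⊥)
      [Ax]  ⊢ p2, p2⊥

Result: YES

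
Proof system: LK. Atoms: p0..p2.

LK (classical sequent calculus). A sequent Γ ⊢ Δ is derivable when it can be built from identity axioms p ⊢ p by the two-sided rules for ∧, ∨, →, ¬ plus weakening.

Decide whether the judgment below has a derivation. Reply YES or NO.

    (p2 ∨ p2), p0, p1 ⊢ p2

Derivation trace:
[WL] (p2 ∨ p2), p0, p1 ⊢ p2
  [WL] (p2 ∨ p2), p0 ⊢ p2
    [∨L] (p2 ∨ p2) ⊢ p2
      [Ax] p2 ⊢ p2
      [Ax] p2 ⊢ p2

Result: YES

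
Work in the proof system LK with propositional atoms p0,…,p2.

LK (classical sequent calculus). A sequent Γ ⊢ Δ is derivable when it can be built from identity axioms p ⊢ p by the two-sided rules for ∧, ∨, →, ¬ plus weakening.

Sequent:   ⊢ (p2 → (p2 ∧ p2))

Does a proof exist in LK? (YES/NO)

Derivation (root first):
[→R]  ⊢ (p2 → (p2 ∧ p2))
  [∧R] p2 ⊢ (p2 ∧ p2)
    [Ax] p2 ⊢ p2
    [Ax] p2 ⊢ p2

Result: YES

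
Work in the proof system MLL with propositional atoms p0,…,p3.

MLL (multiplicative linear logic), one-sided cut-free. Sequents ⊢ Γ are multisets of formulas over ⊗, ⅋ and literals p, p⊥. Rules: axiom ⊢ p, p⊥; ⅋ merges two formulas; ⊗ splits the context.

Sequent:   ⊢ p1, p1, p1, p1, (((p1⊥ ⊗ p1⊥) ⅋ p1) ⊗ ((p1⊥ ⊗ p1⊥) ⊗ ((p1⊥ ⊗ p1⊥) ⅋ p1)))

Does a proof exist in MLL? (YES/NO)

Derivation trace:
[⊗]  ⊢ p1, p1, p1, p1, (((p1⊥ ⊗ p1⊥) ⅋ p1) ⊗ ((p1⊥ ⊗ p1⊥) ⊗ ((p1⊥ ⊗ p1⊥) ⅋ p1)))
  [⅋]  ⊢ p1, ((p1⊥ ⊗ p1⊥) ⅋ p1)
    [⊗]  ⊢ p1, p1, (p1⊥ ⊗ p1⊥)
      [Ax]  ⊢ p1, p1⊥
      [Ax]  ⊢ p1, p1⊥
  [⊗]  ⊢ p1, p1, p1, ((p1⊥ ⊗ p1⊥) ⊗ ((p1⊥ ⊗ p1⊥) ⅋ p1))
    [⊗]  ⊢ p1, p1, (p1⊥ ⊗ p1⊥)
      [Ax]  ⊢ p1, p1⊥
      [Ax]  ⊢ p1, p1⊥
    [⅋]  ⊢ p1, ((p1⊥ ⊗ p1⊥) ⅋ p1)
      [⊗]  ⊢ p1, p1, (p1⊥ ⊗ p1⊥)
        [Ax]  ⊢ p1, p1⊥
        [Ax]  ⊢ p1, p1⊥

Result: YES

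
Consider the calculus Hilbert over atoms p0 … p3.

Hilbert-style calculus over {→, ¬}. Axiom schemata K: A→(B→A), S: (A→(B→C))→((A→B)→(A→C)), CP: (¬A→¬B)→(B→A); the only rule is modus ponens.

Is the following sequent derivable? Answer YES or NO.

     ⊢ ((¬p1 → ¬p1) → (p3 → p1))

Truth-table refutation:
  v=0000: Γ:[] Δ:[((¬p1 → ¬p1) → (p3 → p1))=T] refutes=False
  v=0001: Γ:[] Δ:[((¬p1 → ¬p1) → (p3 → p1))=F] refutes=True  ← countermodel

Result: NO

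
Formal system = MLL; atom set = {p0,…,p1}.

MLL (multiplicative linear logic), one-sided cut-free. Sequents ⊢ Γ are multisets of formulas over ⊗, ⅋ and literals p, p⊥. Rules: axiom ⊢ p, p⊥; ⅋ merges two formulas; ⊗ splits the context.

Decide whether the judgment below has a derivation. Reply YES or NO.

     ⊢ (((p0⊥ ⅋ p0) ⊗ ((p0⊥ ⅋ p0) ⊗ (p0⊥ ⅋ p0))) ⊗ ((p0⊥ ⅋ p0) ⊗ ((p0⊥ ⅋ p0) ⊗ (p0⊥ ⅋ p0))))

Proof tree:
[⊗]  ⊢ (((p0⊥ ⅋ p0) ⊗ ((p0⊥ ⅋ p0) ⊗ (p0⊥ ⅋ p0))) ⊗ ((p0⊥ ⅋ p0) ⊗ ((p0⊥ ⅋ p0) ⊗ (p0⊥ ⅋ p0))))
  [⊗]  ⊢ ((p0⊥ ⅋ p0) ⊗ ((p0⊥ ⅋ p0) ⊗ (p0⊥ ⅋ p0)))
    [⅋]  ⊢ (p0⊥ ⅋ p0)
      [Ax]  ⊢ p0, p0⊥
    [⊗]  ⊢ ((p0⊥ ⅋ p0) ⊗ (p0⊥ ⅋ p0))
      [⅋]  ⊢ (p0⊥ ⅋ p0)
        [Ax]  ⊢ p0, p0⊥
      [⅋]  ⊢ (p0⊥ ⅋ p0)
        [Ax]  ⊢ p0, p0⊥
  [⊗]  ⊢ ((p0⊥ ⅋ p0) ⊗ ((p0⊥ ⅋ p0) ⊗ (p0⊥ ⅋ p0)))
    [⅋]  ⊢ (p0⊥ ⅋ p0)
      [Ax]  ⊢ p0, p0⊥
    [⊗]  ⊢ ((p0⊥ ⅋ p0) ⊗ (p0⊥ ⅋ p0))
      [⅋]  ⊢ (p0⊥ ⅋ p0)
        [Ax]  ⊢ p0, p0⊥
      [⅋]  ⊢ (p0⊥ ⅋ p0)
        [Ax]  ⊢ p0, p0⊥

Result: YES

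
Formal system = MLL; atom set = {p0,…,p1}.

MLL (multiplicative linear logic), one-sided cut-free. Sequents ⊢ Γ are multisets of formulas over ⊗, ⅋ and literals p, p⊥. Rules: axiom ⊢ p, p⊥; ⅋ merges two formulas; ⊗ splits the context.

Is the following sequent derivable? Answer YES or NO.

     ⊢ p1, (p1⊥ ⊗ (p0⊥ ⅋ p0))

Proof tree:
[⊗]  ⊢ p1, (p1⊥ ⊗ (p0⊥ ⅋ p0))
  [Ax]  ⊢ p1, p1⊥
  [⅋]  ⊢ (p0⊥ ⅋ p0)
    [Ax]  ⊢ p0, p0⊥

Result: YES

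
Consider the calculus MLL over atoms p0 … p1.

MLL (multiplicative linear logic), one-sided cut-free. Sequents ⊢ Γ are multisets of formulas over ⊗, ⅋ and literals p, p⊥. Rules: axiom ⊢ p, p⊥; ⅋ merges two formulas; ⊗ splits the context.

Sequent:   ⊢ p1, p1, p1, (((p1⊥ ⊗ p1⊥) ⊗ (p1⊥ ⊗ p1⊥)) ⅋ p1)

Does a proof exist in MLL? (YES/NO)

Proof tree:
[⅋]  ⊢ p1, p1, p1, (((p1⊥ ⊗ p1⊥) ⊗ (p1⊥ ⊗ p1⊥)) ⅋ p1)
  [⊗]  ⊢ p1, p1, p1, p1, ((p1⊥ ⊗ p1⊥) ⊗ (p1⊥ ⊗ p1⊥))
    [⊗]  ⊢ p1, p1, (p1⊥ ⊗ p1⊥)
      [Ax]  ⊢ p1, p1⊥
      [Ax]  ⊢ p1, p1⊥
    [⊗]  ⊢ p1, p1, (p1⊥ ⊗ p1⊥)
      [Ax]  ⊢ p1, p1⊥
      [Ax]  ⊢ p1, p1⊥

Result: YES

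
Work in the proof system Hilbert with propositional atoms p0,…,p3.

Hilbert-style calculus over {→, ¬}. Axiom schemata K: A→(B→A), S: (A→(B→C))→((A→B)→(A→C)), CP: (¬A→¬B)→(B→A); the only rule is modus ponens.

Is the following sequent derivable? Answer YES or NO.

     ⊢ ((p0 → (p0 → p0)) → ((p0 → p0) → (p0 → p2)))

Enumerate valuations to refute Γ ⊢ Δ:
  v=0000: Γ:[] Δ:[((p0 → (p0 → p0)) → ((p0 → p0) → (p0 → p2)))=T] refutes=False
  v=0001: Γ:[] Δ:[((p0 → (p0 → p0)) → ((p0 → p0) → (p0 → p2)))=T] refutes=False
  v=0010: Γ:[] Δ:[((p0 → (p0 → p0)) → ((p0 → p0) → (p0 → p2)))=T] refutes=False
  v=0011: Γ:[] Δ:[((p0 → (p0 → p0)) → ((p0 → p0) → (p0 → p2)))=T] refutes=False
  v=0100: Γ:[] Δ:[((p0 → (p0 → p0)) → ((p0 → p0) → (p0 → p2)))=T] refutes=False
  v=0101: Γ:[] Δ:[((p0 → (p0 → p0)) → ((p0 → p0) → (p0 → p2)))=T] refutes=False
  v=0110: Γ:[] Δ:[((p0 → (p0 → p0)) → ((p0 → p0) → (p0 → p2)))=T] refutes=False
  v=0111: Γ:[] Δ:[((p0 → (p0 → p0)) → ((p0 → p0) → (p0 → p2)))=T] refutes=False
  v=1000: Γ:[] Δ:[((p0 → (p0 → p0)) → ((p0 → p0) → (p0 → p2)))=F] refutes=True  ← countermodel

Result: NO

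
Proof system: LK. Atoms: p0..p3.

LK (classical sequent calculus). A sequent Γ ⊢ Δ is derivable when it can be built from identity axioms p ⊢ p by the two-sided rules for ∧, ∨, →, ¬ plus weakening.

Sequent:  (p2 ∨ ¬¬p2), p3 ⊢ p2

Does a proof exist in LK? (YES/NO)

Proof tree:
[WL] (p2 ∨ ¬¬p2), p3 ⊢ p2
  [∨L] (p2 ∨ ¬¬p2) ⊢ p2
    [Ax] p2 ⊢ p2
    [¬L] ¬¬p2 ⊢ p2
      [¬R]  ⊢ p2, ¬p2
        [Ax] p2 ⊢ p2

Result: YES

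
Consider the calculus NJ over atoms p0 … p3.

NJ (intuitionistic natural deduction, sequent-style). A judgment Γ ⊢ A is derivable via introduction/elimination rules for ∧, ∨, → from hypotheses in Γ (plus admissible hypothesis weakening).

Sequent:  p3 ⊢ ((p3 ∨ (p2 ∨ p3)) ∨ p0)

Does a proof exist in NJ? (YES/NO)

Proof tree:
[∨I₁] p3 ⊢ ((p3 ∨ (p2 ∨ p3)) ∨ p0)
  [∨I₂] p3 ⊢ (p3 ∨ (p2 ∨ p3))
    [∨I₂] p3 ⊢ (p2 ∨ p3)
      [Ax] p3 ⊢ p3

Result: YES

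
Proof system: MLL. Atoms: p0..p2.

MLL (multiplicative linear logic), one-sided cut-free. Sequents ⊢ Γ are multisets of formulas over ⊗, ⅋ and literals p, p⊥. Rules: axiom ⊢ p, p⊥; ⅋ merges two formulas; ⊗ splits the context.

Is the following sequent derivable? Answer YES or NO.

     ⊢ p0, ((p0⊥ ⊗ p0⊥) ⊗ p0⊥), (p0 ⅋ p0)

Proof tree:
[⅋]  ⊢ p0, ((p0⊥ ⊗ p0⊥) ⊗ p0⊥), (p0 ⅋ p0)
  [⊗]  ⊢ p0, p0, p0, ((p0⊥ ⊗ p0⊥) ⊗ p0⊥)
    [⊗]  ⊢ p0, p0, (p0⊥ ⊗ p0⊥)
      [Ax]  ⊢ p0, p0⊥
      [Ax]  ⊢ p0, p0⊥
    [Ax]  ⊢ p0, p0⊥

Result: YES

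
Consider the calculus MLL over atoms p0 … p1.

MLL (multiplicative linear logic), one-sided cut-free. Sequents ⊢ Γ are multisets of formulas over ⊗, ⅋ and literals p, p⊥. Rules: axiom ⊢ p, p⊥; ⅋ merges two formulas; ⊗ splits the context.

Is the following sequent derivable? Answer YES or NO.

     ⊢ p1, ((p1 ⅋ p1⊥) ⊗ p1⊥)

Derivation (root first):
[⊗]  ⊢ p1, ((p1 ⅋ p1⊥) ⊗ p1⊥)
  [⅋]  ⊢ (p1 ⅋ p1⊥)
    [Ax]  ⊢ p1, p1⊥
  [Ax]  ⊢ p1, p1⊥

Result: YES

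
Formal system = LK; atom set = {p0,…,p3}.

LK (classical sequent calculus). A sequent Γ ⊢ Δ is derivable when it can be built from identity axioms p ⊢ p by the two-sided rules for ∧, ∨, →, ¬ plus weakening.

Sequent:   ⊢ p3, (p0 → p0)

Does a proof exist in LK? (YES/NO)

Derivation trace:
[→R]  ⊢ p3, (p0 → p0)
  [WR] p0 ⊢ p0, p3
    [Ax] p0 ⊢ p0

Result: YES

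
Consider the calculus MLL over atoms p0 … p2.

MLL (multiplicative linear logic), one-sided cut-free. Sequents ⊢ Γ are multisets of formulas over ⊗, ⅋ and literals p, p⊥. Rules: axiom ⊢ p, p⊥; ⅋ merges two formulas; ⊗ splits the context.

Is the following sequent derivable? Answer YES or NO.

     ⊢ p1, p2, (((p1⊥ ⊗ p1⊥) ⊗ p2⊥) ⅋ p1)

Derivation trace:
[⅋]  ⊢ p1, p2, (((p1⊥ ⊗ p1⊥) ⊗ p2⊥) ⅋ p1)
  [⊗]  ⊢ p1, p1, p2, ((p1⊥ ⊗ p1⊥) ⊗ p2⊥)
    [⊗]  ⊢ p1, p1, (p1⊥ ⊗ p1⊥)
      [Ax]  ⊢ p1, p1⊥
      [Ax]  ⊢ p1, p1⊥
    [Ax]  ⊢ p2, p2⊥

Result: YES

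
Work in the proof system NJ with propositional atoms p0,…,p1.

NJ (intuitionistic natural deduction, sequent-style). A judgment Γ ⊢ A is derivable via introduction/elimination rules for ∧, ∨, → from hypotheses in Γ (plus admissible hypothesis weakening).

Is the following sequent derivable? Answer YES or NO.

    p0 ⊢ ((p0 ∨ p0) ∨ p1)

Derivation trace:
[∨I₁] p0 ⊢ ((p0 ∨ p0) ∨ p1)
  [∨I₁] p0 ⊢ (p0 ∨ p0)
    [Ax] p0 ⊢ p0

Result: YES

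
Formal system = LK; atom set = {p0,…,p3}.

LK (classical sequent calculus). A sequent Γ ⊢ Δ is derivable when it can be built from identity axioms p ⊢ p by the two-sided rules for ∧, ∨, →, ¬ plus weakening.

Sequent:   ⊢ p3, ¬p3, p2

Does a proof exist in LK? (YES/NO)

Proof tree:
[WR]  ⊢ p3, ¬p3, p2
  [¬R]  ⊢ p3, ¬p3
    [Ax] p3 ⊢ p3

Result: YES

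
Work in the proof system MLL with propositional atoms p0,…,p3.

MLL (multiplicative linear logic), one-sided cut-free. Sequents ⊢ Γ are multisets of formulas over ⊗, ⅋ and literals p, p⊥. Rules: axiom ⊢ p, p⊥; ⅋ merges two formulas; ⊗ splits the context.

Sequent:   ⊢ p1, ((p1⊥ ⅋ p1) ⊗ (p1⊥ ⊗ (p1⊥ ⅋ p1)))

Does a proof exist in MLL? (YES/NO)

Proof tree:
[⊗]  ⊢ p1, ((p1⊥ ⅋ p1) ⊗ (p1⊥ ⊗ (p1⊥ ⅋ p1)))
  [⅋]  ⊢ (p1⊥ ⅋ p1)
    [Ax]  ⊢ p1, p1⊥
  [⊗]  ⊢ p1, (p1⊥ ⊗ (p1⊥ ⅋ p1))
    [Ax]  ⊢ p1, p1⊥
    [⅋]  ⊢ (p1⊥ ⅋ p1)
      [Ax]  ⊢ p1, p1⊥

Result: YES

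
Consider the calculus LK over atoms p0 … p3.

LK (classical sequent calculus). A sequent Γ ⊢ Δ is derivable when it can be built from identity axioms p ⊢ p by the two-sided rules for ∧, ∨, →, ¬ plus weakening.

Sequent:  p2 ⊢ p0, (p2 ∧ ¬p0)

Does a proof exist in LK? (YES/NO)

Derivation (root first):
[∧R] p2 ⊢ p0, (p2 ∧ ¬p0)
  [Ax] p2 ⊢ p2
  [¬R]  ⊢ p0, ¬p0
    [Ax] p0 ⊢ p0

Result: YES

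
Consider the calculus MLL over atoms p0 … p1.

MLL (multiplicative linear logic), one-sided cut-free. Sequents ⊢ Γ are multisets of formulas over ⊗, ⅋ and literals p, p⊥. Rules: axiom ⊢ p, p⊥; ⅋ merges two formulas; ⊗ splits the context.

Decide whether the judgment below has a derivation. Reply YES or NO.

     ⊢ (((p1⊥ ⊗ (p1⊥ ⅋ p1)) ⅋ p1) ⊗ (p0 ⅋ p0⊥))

Derivation trace:
[⊗]  ⊢ (((p1⊥ ⊗ (p1⊥ ⅋ p1)) ⅋ p1) ⊗ (p0 ⅋ p0⊥))
  [⅋]  ⊢ ((p1⊥ ⊗ (p1⊥ ⅋ p1)) ⅋ p1)
    [⊗]  ⊢ p1, (p1⊥ ⊗ (p1⊥ ⅋ p1))
      [Ax]  ⊢ p1, p1⊥
      [⅋]  ⊢ (p1⊥ ⅋ p1)
        [Ax]  ⊢ p1, p1⊥
  [⅋]  ⊢ (p0 ⅋ p0⊥)
    [Ax]  ⊢ p0, p0⊥

Result: YES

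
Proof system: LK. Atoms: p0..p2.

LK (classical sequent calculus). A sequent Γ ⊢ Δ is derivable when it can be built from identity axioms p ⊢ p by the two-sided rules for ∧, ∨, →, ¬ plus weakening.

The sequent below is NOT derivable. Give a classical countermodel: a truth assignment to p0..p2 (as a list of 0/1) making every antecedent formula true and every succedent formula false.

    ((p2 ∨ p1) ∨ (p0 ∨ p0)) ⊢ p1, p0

Search for a countermodel by truth-table:
  v=000: Γ:[((p2 ∨ p1) ∨ (p0 ∨ p0))=F] Δ:[p1=F, p0=F] refutes=False
  v=001: Γ:[((p2 ∨ p1) ∨ (p0 ∨ p0))=T] Δ:[p1=F, p0=F] refutes=True  ← countermodel

Result: [0, 0, 1]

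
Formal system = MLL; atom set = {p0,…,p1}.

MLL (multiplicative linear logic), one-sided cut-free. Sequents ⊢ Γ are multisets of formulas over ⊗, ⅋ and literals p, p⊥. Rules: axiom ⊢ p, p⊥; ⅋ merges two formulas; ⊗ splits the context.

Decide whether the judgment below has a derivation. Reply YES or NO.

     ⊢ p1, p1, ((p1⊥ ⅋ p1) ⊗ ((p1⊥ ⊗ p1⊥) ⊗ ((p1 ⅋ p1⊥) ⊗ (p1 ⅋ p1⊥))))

Proof tree:
[⊗]  ⊢ p1, p1, ((p1⊥ ⅋ p1) ⊗ ((p1⊥ ⊗ p1⊥) ⊗ ((p1 ⅋ p1⊥) ⊗ (p1 ⅋ p1⊥))))
  [⅋]  ⊢ (p1⊥ ⅋ p1)
    [Ax]  ⊢ p1, p1⊥
  [⊗]  ⊢ p1, p1, ((p1⊥ ⊗ p1⊥) ⊗ ((p1 ⅋ p1⊥) ⊗ (p1 ⅋ p1⊥)))
    [⊗]  ⊢ p1, p1, (p1⊥ ⊗ p1⊥)
      [Ax]  ⊢ p1, p1⊥
      [Ax]  ⊢ p1, p1⊥
    [⊗]  ⊢ ((p1 ⅋ p1⊥) ⊗ (p1 ⅋ p1⊥))
      [⅋]  ⊢ (p1 ⅋ p1⊥)
        [Ax]  ⊢ p1, p1⊥
      [⅋]  ⊢ (p1 ⅋ p1⊥)
        [Ax]  ⊢ p1, p1⊥

Result: YES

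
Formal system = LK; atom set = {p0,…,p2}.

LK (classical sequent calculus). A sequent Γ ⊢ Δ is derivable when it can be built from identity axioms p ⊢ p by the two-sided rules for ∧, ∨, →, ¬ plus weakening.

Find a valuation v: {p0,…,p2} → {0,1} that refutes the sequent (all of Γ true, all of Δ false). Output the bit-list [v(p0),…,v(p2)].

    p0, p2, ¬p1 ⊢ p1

Enumerate valuations to refute Γ ⊢ Δ:
  v=000: Γ:[p0=F, p2=F, ¬p1=T] Δ:[p1=F] refutes=False
  v=001: Γ:[p0=F, p2=T, ¬p1=T] Δ:[p1=F] refutes=False
  v=010: Γ:[p0=F, p2=F, ¬p1=F] Δ:[p1=T] refutes=False
  v=011: Γ:[p0=F, p2=T, ¬p1=F] Δ:[p1=T] refutes=False
  v=100: Γ:[p0=T, p2=F, ¬p1=T] Δ:[p1=F] refutes=False
  v=101: Γ:[p0=T, p2=T, ¬p1=T] Δ:[p1=F] refutes=True  ← countermodel

Result: [1, 0, 1]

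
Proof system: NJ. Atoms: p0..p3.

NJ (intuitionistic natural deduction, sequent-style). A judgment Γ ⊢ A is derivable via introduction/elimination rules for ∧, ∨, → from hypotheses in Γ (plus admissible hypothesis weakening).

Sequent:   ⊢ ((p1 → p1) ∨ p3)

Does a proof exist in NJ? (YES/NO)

Proof tree:
[∨I₁]  ⊢ ((p1 → p1) ∨ p3)
  [→I]  ⊢ (p1 → p1)
    [Ax] p1 ⊢ p1

Result: YES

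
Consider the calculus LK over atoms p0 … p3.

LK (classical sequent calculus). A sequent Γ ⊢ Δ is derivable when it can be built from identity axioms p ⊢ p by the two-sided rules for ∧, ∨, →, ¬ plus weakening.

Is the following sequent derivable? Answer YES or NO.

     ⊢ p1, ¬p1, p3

Proof tree:
[WR]  ⊢ p1, ¬p1, p3
  [¬R]  ⊢ p1, ¬p1
    [Ax] p1 ⊢ p1

Result: YES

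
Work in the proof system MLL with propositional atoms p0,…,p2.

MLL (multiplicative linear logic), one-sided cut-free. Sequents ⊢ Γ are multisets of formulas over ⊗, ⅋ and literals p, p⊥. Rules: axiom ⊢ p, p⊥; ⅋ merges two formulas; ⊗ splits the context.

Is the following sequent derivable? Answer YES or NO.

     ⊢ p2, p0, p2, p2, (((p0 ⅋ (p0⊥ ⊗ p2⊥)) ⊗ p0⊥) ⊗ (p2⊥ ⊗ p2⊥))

Derivation trace:
[⊗]  ⊢ p2, p0, p2, p2, (((p0 ⅋ (p0⊥ ⊗ p2⊥)) ⊗ p0⊥) ⊗ (p2⊥ ⊗ p2⊥))
  [⊗]  ⊢ p2, p0, ((p0 ⅋ (p0⊥ ⊗ p2⊥)) ⊗ p0⊥)
    [⅋]  ⊢ p2, (p0 ⅋ (p0⊥ ⊗ p2⊥))
      [⊗]  ⊢ p0, p2, (p0⊥ ⊗ p2⊥)
        [Ax]  ⊢ p0, p0⊥
        [Ax]  ⊢ p2, p2⊥
    [Ax]  ⊢ p0, p0⊥
  [⊗]  ⊢ p2, p2, (p2⊥ ⊗ p2⊥)
    [Ax]  ⊢ p2, p2⊥
    [Ax]  ⊢ p2, p2⊥

Result: YES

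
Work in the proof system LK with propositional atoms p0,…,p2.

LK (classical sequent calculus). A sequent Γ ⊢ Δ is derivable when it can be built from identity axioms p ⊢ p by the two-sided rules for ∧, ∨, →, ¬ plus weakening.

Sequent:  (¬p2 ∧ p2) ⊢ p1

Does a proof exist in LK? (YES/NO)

Proof tree:
[∧L] (¬p2 ∧ p2) ⊢ p1
  [WR] p2, ¬p2 ⊢ p1
    [¬L] p2, ¬p2 ⊢ 
      [Ax] p2 ⊢ p2

Result: YES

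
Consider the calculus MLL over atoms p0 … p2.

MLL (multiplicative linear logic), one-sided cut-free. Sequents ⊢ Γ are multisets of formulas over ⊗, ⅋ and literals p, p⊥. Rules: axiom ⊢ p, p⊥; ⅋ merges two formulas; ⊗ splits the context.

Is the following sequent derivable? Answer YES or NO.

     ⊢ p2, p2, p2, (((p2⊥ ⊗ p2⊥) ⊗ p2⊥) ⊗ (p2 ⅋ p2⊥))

Derivation trace:
[⊗]  ⊢ p2, p2, p2, (((p2⊥ ⊗ p2⊥) ⊗ p2⊥) ⊗ (p2 ⅋ p2⊥))
  [⊗]  ⊢ p2, p2, p2, ((p2⊥ ⊗ p2⊥) ⊗ p2⊥)
    [⊗]  ⊢ p2, p2, (p2⊥ ⊗ p2⊥)
      [Ax]  ⊢ p2, p2⊥
      [Ax]  ⊢ p2, p2⊥
    [Ax]  ⊢ p2, p2⊥
  [⅋]  ⊢ (p2 ⅋ p2⊥)
    [Ax]  ⊢ p2, p2⊥

Result: YES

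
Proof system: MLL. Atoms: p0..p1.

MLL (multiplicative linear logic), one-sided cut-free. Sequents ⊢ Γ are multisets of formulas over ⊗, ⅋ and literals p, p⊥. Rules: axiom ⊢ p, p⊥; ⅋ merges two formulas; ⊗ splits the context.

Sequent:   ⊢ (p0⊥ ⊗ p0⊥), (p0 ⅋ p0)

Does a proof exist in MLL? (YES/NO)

Derivation (root first):
[⅋]  ⊢ (p0⊥ ⊗ p0⊥), (p0 ⅋ p0)
  [⊗]  ⊢ p0, p0, (p0⊥ ⊗ p0⊥)
    [Ax]  ⊢ p0, p0⊥
    [Ax]  ⊢ p0, p0⊥

Result: YES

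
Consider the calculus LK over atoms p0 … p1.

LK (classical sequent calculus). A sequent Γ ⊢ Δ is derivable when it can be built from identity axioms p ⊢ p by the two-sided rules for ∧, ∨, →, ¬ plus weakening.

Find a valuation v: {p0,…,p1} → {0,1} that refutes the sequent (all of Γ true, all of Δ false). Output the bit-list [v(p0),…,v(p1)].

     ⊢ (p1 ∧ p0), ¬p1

Truth-table refutation:
  v=00: Γ:[] Δ:[(p1 ∧ p0)=F, ¬p1=T] refutes=False
  v=01: Γ:[] Δ:[(p1 ∧ p0)=F, ¬p1=F] refutes=True  ← countermodel

Result: [0, 1]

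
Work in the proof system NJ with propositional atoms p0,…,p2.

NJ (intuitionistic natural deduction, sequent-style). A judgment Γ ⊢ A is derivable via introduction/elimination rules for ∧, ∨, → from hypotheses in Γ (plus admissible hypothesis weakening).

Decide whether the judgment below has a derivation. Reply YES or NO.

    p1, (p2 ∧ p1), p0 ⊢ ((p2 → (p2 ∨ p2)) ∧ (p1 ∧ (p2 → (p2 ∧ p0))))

Proof tree:
[∧I] p1, (p2 ∧ p1), p0 ⊢ ((p2 → (p2 ∨ p2)) ∧ (p1 ∧ (p2 → (p2 ∧ p0))))
  [Wk] (p2 ∧ p1) ⊢ (p2 → (p2 ∨ p2))
    [→I]  ⊢ (p2 → (p2 ∨ p2))
      [∨I₁] p2 ⊢ (p2 ∨ p2)
        [Ax] p2 ⊢ p2
  [∧I] p1, p0 ⊢ (p1 ∧ (p2 → (p2 ∧ p0)))
    [Ax] p1 ⊢ p1
    [→I] p0 ⊢ (p2 → (p2 ∧ p0))
      [∧I] p2, p0 ⊢ (p2 ∧ p0)
        [Ax] p2 ⊢ p2
        [Ax] p0 ⊢ p0

Result: YES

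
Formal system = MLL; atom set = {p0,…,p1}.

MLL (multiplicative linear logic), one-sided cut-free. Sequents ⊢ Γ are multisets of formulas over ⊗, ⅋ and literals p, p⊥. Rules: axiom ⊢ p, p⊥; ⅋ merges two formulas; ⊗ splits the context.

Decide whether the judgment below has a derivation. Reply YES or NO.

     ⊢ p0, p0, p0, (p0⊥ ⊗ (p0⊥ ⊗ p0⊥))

Derivation trace:
[⊗]  ⊢ p0, p0, p0, (p0⊥ ⊗ (p0⊥ ⊗ p0⊥))
  [Ax]  ⊢ p0, p0⊥
  [⊗]  ⊢ p0, p0, (p0⊥ ⊗ p0⊥)
    [Ax]  ⊢ p0, p0⊥
    [Ax]  ⊢ p0, p0⊥

Result: YES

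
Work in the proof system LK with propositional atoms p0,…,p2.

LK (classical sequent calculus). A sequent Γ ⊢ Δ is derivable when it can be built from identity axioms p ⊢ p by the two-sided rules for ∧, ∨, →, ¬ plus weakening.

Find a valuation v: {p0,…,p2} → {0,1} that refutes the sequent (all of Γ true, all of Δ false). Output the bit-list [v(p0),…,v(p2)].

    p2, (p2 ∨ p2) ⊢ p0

Enumerate valuations to refute Γ ⊢ Δ:
  v=000: Γ:[p2=F, (p2 ∨ p2)=F] Δ:[p0=F] refutes=False
  v=001: Γ:[p2=T, (p2 ∨ p2)=T] Δ:[p0=F] refutes=True  ← countermodel

Result: [0, 0, 1]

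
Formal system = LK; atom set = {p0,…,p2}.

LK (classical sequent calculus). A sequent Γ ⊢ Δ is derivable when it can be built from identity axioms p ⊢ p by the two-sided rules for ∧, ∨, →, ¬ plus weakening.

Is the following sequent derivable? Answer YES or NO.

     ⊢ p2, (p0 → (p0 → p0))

Derivation (root first):
[→R]  ⊢ p2, (p0 → (p0 → p0))
  [WL] p0 ⊢ p2, (p0 → p0)
    [→R]  ⊢ p2, (p0 → p0)
      [WR] p0 ⊢ p0, p2
        [Ax] p0 ⊢ p0

Result: YES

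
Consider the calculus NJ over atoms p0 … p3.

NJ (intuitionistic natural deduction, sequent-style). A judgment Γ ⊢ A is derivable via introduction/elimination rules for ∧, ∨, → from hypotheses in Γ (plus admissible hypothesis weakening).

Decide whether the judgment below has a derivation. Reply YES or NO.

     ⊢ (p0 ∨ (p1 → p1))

Derivation trace:
[∨I₂]  ⊢ (p0 ∨ (p1 → p1))
  [→I]  ⊢ (p1 → p1)
    [Ax] p1 ⊢ p1

Result: YES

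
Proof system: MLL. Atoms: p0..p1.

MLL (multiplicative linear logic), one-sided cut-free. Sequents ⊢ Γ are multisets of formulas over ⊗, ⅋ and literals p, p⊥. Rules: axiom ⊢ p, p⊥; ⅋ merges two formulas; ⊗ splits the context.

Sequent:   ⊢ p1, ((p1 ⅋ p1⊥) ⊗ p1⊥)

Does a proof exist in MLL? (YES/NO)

Derivation (root first):
[⊗]  ⊢ p1, ((p1 ⅋ p1⊥) ⊗ p1⊥)
  [⅋]  ⊢ (p1 ⅋ p1⊥)
    [Ax]  ⊢ p1, p1⊥
  [Ax]  ⊢ p1, p1⊥

Result: YES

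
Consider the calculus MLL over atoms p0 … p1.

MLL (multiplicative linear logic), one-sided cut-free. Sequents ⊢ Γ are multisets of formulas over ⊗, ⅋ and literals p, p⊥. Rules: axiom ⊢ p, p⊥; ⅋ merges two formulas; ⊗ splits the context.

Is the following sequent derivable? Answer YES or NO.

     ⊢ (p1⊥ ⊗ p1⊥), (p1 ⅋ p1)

Proof tree:
[⅋]  ⊢ (p1⊥ ⊗ p1⊥), (p1 ⅋ p1)
  [⊗]  ⊢ p1, p1, (p1⊥ ⊗ p1⊥)
    [Ax]  ⊢ p1, p1⊥
    [Ax]  ⊢ p1, p1⊥

Result: YES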